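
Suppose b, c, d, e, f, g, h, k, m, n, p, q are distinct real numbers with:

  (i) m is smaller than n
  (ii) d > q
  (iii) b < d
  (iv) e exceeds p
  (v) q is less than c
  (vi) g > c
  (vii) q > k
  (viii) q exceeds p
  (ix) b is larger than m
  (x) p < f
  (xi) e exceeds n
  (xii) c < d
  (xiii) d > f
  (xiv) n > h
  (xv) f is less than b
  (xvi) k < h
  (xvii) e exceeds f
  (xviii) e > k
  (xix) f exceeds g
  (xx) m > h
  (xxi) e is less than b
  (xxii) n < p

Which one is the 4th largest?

f

Chaining the given pairs: k < h < m < n < p < q < c < g < f < e < b < d.
The 4th largest is f.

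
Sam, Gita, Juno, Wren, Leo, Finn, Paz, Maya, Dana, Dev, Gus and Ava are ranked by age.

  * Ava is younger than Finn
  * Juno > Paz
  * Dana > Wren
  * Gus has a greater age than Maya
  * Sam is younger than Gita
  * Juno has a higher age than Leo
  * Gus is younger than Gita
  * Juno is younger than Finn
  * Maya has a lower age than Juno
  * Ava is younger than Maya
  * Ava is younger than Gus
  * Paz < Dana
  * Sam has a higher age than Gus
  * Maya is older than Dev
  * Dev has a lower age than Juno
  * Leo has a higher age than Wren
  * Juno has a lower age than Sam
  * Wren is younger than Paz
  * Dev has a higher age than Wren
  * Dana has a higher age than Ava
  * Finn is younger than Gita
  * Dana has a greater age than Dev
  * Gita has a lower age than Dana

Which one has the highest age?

Chaining downward from Dana: directly below it, Wren, Ava, Dev, Paz, Gita; then Finn, Gus, Sam; then Maya, Juno; then Leo.
That covers every other element, and nothing is given above Dana, so Dana is the highest age.

Dana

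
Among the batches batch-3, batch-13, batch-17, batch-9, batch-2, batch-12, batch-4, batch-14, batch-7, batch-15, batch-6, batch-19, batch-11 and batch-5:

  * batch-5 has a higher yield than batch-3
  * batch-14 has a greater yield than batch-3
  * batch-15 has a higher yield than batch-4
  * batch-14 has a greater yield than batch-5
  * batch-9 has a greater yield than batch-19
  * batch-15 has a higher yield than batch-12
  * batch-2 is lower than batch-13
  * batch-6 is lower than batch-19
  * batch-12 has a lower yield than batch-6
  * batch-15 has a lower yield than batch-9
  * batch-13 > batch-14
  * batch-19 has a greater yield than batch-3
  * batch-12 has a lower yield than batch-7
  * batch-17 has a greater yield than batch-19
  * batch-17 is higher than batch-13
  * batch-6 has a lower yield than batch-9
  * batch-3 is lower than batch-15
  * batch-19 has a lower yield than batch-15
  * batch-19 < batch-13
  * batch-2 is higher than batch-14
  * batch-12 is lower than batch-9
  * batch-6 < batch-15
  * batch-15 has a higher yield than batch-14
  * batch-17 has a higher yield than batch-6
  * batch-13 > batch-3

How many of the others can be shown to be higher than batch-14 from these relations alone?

5

From batch-14 the given relations immediately reach batch-2, batch-15, batch-13.
From those, batch-17, batch-9 — 5 in total.
Nothing else is reachable above batch-14; 5 in all.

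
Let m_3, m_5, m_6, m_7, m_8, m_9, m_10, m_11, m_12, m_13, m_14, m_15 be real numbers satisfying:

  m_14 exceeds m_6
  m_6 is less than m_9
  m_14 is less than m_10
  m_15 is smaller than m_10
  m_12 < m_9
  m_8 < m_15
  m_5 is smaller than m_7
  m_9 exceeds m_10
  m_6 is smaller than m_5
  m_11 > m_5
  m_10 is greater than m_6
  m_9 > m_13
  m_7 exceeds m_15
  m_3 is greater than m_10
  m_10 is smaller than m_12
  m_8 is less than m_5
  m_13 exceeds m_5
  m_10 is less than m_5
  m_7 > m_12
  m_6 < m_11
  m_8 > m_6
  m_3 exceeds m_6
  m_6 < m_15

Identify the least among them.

Chaining upward from m_6: directly above it, m_8, m_15, m_14, m_10, m_5, m_9, m_3, m_11; then m_12, m_13, m_7.
That covers every other element, and nothing is given below m_6, so m_6 is the least.

m_6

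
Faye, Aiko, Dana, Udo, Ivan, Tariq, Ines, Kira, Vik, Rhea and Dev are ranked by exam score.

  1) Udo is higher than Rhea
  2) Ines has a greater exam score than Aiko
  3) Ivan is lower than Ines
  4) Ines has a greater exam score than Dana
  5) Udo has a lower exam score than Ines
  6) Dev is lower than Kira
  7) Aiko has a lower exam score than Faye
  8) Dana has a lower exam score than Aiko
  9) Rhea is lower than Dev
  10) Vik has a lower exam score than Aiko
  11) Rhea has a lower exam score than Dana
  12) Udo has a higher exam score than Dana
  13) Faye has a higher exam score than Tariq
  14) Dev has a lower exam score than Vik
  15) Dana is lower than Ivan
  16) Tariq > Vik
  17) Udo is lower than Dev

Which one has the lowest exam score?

Rhea

Dana is not least since Rhea < Dana; Udo is not least since Dana < Udo; Ivan is not least since Dana < Ivan; Dev is not least since Udo < Dev; Kira is not least since Dev < Kira; Vik is not least since Dev < Vik; Aiko is not least since Vik < Aiko; Tariq is not least since Vik < Tariq; Ines is not least since Aiko < Ines; Faye is not least since Aiko < Faye.
Only Rhea has nothing below it, so Rhea is the lowest exam score.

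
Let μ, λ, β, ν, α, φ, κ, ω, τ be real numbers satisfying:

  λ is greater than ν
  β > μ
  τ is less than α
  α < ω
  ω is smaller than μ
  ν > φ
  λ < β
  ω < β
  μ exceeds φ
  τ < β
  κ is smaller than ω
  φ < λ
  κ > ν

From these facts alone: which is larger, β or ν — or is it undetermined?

β

ν < κ and κ < ω give ν < ω.
With ω < μ: ν < κ < ω < μ.
With μ < β: ν < κ < ω < μ < β.
So β is larger.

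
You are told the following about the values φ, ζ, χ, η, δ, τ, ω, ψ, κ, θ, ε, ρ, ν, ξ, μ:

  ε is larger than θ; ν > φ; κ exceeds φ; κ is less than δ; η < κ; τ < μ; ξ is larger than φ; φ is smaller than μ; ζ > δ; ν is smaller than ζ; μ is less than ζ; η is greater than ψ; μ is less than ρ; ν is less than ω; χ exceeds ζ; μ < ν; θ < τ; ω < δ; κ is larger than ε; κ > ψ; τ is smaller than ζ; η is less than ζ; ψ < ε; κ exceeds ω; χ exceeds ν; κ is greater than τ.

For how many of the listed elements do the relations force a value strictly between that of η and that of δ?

1

Chaining upward from η reaches: κ, ζ, χ.
Chaining downward from δ reaches: θ, ψ, φ, ε, τ, μ, ν, ω, κ.
Strictly between η and δ are those in both lists: κ — 1 element.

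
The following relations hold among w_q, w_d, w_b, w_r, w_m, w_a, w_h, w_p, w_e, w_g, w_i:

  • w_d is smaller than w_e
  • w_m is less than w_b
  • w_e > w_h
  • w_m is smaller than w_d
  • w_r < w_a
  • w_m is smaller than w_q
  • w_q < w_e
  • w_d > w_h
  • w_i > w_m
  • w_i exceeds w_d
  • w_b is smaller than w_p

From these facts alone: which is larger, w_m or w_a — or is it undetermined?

undetermined

Following every chain through w_m: above w_m we get w_q, w_d, w_e, w_b, w_p, w_i.
w_a is not reached, and no chain runs the other way from w_a to w_m.
So the given relations leave the order of w_m and w_a undetermined.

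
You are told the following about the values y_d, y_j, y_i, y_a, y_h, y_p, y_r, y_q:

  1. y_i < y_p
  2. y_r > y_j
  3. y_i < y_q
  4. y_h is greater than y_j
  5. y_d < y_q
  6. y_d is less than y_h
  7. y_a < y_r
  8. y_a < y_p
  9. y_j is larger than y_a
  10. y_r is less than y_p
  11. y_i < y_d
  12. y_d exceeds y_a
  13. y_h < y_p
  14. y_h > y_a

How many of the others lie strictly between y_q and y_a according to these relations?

1

Chaining upward from y_a reaches: y_d, y_j, y_h, y_r, y_p.
Chaining downward from y_q reaches: y_i, y_d.
Strictly between y_a and y_q are those in both lists: y_d — 1 element.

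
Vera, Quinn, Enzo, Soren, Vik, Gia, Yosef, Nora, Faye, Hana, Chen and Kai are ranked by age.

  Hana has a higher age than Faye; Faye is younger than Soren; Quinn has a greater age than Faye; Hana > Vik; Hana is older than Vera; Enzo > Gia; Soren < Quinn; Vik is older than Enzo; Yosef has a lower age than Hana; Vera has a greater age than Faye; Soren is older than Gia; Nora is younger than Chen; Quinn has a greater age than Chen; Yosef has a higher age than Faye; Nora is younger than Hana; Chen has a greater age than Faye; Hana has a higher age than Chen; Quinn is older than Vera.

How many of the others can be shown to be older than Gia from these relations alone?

The elements the relations force above Gia are Enzo, Soren, Vik, Quinn, Hana — no chain reaches any other.
That is 5.

5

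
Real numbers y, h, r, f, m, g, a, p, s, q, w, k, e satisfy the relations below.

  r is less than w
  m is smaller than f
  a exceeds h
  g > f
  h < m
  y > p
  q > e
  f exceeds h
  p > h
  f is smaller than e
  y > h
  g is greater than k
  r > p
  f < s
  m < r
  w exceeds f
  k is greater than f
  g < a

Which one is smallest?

m is not least since h < m; p is not least since h < p; f is not least since h < f; y is not least since p < y; k is not least since f < k; r is not least since p < r; e is not least since f < e; w is not least since f < w; g is not least since k < g; q is not least since e < q; s is not least since f < s; a is not least since g < a.
Only h has nothing below it, so h is the smallest.

h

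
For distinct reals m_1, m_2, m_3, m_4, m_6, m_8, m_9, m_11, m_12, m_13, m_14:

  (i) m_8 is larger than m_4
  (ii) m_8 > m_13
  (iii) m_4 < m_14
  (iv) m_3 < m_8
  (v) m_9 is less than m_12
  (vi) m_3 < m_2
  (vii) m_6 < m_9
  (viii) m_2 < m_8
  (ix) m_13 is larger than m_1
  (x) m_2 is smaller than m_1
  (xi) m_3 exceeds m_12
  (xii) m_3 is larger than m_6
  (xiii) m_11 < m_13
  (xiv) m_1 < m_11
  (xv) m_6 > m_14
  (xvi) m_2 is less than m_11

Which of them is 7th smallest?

m_2

Piecing the relations together gives one ordering: m_4 < m_14 < m_6 < m_9 < m_12 < m_3 < m_2 < m_1 < m_11 < m_13 < m_8.
The 7th smallest is m_2.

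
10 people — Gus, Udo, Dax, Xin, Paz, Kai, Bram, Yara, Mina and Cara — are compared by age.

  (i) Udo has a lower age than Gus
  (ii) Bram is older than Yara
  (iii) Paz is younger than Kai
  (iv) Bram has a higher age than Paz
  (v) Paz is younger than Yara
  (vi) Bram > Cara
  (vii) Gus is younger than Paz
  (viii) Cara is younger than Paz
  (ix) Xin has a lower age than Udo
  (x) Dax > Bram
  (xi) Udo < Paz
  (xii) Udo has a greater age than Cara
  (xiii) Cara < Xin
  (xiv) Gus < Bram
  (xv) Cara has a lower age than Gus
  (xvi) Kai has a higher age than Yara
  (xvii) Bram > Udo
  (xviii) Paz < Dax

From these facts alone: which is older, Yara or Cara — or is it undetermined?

Yara

Link the given pairs in sequence: Cara < Xin; Xin < Udo; Udo < Gus; Gus < Paz; Paz < Yara.
Chaining these gives Cara < Xin < Udo < Gus < Paz < Yara.
So Yara is older.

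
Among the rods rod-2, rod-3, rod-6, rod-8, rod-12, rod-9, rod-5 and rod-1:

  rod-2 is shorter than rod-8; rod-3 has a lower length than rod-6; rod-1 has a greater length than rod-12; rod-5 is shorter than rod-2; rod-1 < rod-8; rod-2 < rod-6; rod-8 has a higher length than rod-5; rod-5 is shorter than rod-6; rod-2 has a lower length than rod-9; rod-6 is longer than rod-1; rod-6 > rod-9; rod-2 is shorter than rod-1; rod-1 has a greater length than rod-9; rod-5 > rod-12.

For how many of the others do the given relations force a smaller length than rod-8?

The elements the relations force below rod-8 are rod-12, rod-5, rod-2, rod-9, rod-1 — no chain reaches any other.
That is 5.

5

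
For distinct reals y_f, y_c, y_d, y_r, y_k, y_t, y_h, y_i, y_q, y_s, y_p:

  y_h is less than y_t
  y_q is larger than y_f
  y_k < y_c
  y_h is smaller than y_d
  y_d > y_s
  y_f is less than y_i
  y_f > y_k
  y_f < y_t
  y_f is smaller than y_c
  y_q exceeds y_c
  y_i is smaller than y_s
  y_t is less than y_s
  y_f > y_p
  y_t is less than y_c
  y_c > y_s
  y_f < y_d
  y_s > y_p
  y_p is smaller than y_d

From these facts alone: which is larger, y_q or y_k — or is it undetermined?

Following the relations from y_k: y_k < y_f < y_t < y_c < y_q.
So y_q is larger.

y_q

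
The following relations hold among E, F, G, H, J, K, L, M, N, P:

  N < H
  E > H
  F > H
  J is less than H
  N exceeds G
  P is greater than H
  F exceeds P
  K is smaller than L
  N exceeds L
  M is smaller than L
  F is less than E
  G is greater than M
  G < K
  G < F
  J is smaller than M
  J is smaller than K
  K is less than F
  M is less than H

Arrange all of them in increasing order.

Nothing is placed below J, so it is least; from there J < M; M < G; G < K; K < L; L < N; N < H; H < P; P < F; F < E, each given directly.

J < M < G < K < L < N < H < P < F < E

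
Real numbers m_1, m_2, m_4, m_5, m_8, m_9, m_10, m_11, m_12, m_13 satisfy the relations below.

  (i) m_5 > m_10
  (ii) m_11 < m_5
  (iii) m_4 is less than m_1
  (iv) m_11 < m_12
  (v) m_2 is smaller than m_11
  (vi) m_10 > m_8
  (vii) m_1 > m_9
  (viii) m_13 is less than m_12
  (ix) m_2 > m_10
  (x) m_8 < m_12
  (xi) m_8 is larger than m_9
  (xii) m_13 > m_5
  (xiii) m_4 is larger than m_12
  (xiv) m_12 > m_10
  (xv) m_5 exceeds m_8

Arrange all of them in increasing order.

m_9 < m_8 < m_10 < m_2 < m_11 < m_5 < m_13 < m_12 < m_4 < m_1

The consecutive links are each given: m_9 < m_8; m_8 < m_10; m_10 < m_2; m_2 < m_11; m_11 < m_5; m_5 < m_13; m_13 < m_12; m_12 < m_4; m_4 < m_1.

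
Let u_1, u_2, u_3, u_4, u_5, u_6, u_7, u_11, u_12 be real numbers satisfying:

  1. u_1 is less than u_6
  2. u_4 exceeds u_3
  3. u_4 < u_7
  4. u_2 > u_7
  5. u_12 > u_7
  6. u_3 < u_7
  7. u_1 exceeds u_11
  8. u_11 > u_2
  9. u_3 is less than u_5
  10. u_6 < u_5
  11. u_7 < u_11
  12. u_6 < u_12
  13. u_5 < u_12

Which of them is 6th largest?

Chaining the given pairs: u_3 < u_4 < u_7 < u_2 < u_11 < u_1 < u_6 < u_5 < u_12.
Counting 6 from the largest end gives u_2.

u_2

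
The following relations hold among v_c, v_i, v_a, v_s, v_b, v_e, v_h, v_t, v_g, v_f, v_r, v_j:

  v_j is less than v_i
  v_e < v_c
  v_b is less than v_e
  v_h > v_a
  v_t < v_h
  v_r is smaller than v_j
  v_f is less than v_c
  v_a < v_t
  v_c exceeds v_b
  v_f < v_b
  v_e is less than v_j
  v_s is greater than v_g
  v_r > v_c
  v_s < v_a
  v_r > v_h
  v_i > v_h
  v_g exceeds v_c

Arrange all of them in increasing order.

v_f < v_b < v_e < v_c < v_g < v_s < v_a < v_t < v_h < v_r < v_j < v_i

Nothing is placed below v_f, so it is least; from there v_f < v_b; v_b < v_e; v_e < v_c; v_c < v_g; v_g < v_s; v_s < v_a; v_a < v_t; v_t < v_h; v_h < v_r; v_r < v_j; v_j < v_i, each given directly.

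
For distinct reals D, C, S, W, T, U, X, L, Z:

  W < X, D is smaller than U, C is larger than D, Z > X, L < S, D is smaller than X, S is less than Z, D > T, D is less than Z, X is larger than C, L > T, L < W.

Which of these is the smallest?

T

D is not least since T < D; C is not least since D < C; L is not least since T < L; U is not least since D < U; S is not least since L < S; W is not least since L < W; X is not least since C < X; Z is not least since S < Z.
Only T has nothing below it, so T is the smallest.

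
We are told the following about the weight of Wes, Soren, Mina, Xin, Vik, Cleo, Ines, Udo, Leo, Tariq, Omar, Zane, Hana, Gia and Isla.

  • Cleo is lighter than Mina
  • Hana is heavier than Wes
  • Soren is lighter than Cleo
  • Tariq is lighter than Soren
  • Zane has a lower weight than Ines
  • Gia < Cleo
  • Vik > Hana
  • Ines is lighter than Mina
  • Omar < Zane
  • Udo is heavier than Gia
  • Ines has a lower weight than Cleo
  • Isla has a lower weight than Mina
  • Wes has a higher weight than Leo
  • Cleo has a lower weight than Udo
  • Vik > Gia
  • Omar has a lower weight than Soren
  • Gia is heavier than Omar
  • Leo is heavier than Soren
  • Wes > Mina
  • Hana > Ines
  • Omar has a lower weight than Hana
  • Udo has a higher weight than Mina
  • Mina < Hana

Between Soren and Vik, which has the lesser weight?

Soren

The relevant relations are Soren < Cleo; Cleo < Mina; Mina < Wes; Wes < Hana; Hana < Vik.
Chaining these gives Soren < Cleo < Mina < Wes < Hana < Vik.
So Soren < Vik; Soren is the lighter of the two.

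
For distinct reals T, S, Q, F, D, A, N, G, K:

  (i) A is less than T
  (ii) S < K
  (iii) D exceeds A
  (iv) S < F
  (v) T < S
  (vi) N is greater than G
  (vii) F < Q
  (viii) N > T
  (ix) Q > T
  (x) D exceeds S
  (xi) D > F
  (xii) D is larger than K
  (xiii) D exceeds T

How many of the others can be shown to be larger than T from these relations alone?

6

From T the given relations immediately reach S, Q, D, N.
From those, F, K — 6 in total.
No other element is forced above T by the given relations, so the count is 6.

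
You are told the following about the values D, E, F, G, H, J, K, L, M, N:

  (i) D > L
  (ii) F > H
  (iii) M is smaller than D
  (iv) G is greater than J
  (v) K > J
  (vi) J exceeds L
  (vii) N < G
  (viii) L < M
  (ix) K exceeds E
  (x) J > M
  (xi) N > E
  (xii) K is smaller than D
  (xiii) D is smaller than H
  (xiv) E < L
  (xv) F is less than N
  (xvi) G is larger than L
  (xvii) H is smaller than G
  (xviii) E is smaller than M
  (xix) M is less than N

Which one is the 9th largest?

L

Piecing the relations together gives one ordering: E < L < M < J < K < D < H < F < N < G.
The 9th largest is L.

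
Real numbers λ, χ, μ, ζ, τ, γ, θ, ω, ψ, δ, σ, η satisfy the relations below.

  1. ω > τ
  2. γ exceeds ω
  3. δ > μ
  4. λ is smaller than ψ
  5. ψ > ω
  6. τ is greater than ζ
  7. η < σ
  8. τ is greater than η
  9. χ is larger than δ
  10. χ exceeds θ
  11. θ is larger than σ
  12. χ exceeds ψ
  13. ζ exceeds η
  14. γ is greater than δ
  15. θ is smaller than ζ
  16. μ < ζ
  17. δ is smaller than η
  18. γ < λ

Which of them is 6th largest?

τ

Piecing the relations together gives one ordering: μ < δ < η < σ < θ < ζ < τ < ω < γ < λ < ψ < χ.
The 6th largest is τ.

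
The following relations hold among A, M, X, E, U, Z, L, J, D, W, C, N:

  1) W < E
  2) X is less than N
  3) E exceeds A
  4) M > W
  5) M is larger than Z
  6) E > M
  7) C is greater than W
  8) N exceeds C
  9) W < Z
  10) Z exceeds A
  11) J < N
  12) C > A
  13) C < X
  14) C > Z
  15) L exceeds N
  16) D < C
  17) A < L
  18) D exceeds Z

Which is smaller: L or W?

Link the given pairs in sequence: W < Z; Z < D; D < C; C < X; X < N; N < L.
Chaining these gives W < Z < D < C < X < N < L.
So W < L; W is the smaller of the two.

W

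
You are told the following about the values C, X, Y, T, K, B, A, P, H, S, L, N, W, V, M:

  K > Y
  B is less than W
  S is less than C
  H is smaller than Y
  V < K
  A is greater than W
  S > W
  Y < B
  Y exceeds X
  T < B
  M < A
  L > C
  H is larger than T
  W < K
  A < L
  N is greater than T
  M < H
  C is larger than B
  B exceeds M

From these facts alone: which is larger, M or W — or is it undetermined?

W

M < H and H < Y give M < Y.
With Y < B: M < H < Y < B.
Then B < W extends the chain to W.
So W is larger.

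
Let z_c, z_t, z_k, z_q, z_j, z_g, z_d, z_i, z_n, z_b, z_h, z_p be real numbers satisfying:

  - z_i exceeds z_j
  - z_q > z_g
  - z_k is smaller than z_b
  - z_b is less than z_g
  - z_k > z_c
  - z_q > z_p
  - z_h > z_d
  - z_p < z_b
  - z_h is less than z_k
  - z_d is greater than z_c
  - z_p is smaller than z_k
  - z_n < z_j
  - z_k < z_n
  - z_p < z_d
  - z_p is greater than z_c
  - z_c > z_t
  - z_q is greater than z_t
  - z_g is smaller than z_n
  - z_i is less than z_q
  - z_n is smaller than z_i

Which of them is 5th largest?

z_g

Chaining the given pairs: z_t < z_c < z_p < z_d < z_h < z_k < z_b < z_g < z_n < z_j < z_i < z_q.
Counting 5 from the largest end gives z_g.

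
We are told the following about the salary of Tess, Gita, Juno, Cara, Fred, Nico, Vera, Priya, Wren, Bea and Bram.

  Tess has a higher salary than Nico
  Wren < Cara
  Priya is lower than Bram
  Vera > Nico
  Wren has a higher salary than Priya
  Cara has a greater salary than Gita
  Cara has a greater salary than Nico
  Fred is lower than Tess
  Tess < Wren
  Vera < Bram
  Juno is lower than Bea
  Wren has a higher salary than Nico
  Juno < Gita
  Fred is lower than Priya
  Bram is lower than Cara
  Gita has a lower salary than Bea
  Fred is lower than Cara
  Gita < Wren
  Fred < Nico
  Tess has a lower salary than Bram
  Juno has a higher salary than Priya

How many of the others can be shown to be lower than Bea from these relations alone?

From Bea the given relations immediately reach Juno, Gita.
From those, Priya — 3 in total.
From those, Fred — 4 in total.
No other element is forced below Bea by the given relations, so the count is 4.

4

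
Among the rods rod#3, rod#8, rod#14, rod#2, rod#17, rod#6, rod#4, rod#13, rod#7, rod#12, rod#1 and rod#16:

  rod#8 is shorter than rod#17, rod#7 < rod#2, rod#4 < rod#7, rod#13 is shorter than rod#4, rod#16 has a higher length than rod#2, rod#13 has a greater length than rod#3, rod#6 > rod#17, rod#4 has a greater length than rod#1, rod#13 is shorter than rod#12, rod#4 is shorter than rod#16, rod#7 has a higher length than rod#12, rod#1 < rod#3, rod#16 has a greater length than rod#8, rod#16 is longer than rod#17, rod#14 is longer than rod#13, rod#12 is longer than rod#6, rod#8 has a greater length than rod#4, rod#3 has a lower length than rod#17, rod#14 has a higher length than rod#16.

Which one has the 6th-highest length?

rod#6

The consecutive relations fix a unique order: rod#1 < rod#3 < rod#13 < rod#4 < rod#8 < rod#17 < rod#6 < rod#12 < rod#7 < rod#2 < rod#16 < rod#14.
The 6th largest is rod#6.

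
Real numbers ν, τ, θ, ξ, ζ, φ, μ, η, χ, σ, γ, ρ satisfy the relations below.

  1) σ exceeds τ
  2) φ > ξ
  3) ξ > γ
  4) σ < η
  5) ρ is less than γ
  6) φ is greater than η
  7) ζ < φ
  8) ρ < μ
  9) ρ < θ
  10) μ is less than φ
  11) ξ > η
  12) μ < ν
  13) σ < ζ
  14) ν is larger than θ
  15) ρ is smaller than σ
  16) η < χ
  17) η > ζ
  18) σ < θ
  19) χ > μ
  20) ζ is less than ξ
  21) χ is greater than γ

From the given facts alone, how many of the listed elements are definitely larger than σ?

7

From σ the given relations immediately reach ζ, η, θ.
From those, ξ, φ, χ, ν — 7 in total.
Nothing else is reachable above σ; 7 in all.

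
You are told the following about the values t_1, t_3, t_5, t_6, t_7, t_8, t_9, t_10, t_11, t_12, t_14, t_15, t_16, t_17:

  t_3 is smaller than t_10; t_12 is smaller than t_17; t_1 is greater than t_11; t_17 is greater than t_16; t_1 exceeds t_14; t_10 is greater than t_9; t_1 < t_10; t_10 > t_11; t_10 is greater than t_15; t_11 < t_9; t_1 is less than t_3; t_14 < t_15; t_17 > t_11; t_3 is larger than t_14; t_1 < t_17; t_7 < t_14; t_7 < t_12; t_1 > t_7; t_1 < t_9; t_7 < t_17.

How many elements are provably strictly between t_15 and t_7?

Chaining upward from t_7 reaches: t_14, t_1, t_12, t_3, t_9, t_17, t_10.
Chaining downward from t_15 reaches: t_14.
Strictly between t_7 and t_15 are those in both lists: t_14 — 1 element.

1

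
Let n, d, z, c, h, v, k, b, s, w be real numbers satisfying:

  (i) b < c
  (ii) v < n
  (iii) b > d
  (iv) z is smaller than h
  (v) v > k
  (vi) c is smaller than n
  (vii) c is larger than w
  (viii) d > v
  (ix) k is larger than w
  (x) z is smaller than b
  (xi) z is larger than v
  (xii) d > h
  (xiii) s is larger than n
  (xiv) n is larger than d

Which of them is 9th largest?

Piecing the relations together gives one ordering: w < k < v < z < h < d < b < c < n < s.
The 9th largest is k.

k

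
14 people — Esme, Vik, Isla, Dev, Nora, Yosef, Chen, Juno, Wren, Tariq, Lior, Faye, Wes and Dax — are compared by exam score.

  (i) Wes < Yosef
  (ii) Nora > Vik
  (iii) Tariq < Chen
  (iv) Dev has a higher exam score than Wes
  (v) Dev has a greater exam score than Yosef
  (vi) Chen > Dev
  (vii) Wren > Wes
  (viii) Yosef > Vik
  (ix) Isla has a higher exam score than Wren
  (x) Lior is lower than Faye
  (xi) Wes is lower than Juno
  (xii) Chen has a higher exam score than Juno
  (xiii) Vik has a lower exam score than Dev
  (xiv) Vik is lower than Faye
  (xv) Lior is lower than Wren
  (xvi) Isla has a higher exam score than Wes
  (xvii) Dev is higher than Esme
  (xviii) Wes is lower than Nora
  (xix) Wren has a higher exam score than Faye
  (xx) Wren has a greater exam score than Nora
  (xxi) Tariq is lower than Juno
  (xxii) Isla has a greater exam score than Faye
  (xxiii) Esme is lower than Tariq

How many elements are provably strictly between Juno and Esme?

Chaining upward from Esme reaches: Tariq, Dev, Chen.
Chaining downward from Juno reaches: Wes, Tariq.
Strictly between Esme and Juno are those in both lists: Tariq — 1 element.

1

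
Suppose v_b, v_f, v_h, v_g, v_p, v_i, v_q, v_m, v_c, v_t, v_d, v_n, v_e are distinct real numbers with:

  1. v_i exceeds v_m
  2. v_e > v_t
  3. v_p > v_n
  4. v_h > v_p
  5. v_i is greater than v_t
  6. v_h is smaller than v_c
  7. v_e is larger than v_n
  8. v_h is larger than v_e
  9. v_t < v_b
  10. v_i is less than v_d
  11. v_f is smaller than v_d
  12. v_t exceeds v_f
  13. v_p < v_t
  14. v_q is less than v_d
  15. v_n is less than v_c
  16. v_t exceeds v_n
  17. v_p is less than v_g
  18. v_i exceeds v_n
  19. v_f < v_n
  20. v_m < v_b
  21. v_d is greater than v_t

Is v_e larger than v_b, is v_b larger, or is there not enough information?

Following every chain through v_e: above v_e we get v_h, v_c; below v_e we get v_f, v_n, v_p, v_t.
v_b is not reached, and no chain runs the other way from v_b to v_e.
So the given relations leave the order of v_e and v_b undetermined.

undetermined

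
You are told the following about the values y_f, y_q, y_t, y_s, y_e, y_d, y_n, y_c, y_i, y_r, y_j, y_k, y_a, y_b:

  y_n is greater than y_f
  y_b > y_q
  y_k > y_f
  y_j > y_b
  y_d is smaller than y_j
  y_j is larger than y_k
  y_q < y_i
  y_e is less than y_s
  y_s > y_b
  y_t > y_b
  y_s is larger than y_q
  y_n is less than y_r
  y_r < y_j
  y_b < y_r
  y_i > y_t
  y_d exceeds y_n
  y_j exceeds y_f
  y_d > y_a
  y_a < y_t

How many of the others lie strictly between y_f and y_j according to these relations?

4

The relations place y_f below y_j. An element lies strictly between them when it is forced above y_f and also forced below y_j.
Above y_f: {y_k, y_n, y_d, y_r}. Below y_j: {y_k, y_a, y_n, y_q, y_b, y_d, y_r}.
Intersection: {y_k, y_n, y_d, y_r} — 4.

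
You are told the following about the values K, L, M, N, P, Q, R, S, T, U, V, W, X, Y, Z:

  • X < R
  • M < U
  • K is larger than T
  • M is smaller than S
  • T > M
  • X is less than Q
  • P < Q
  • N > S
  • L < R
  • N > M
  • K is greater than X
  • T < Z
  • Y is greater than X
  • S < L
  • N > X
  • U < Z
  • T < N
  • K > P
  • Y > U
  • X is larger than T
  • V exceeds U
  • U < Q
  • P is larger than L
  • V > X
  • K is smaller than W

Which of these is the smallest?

M

T is not least since M < T; S is not least since M < S; L is not least since S < L; X is not least since T < X; P is not least since L < P; K is not least since X < K; U is not least since M < U; W is not least since K < W; Z is not least since T < Z; V is not least since U < V; Y is not least since X < Y; N is not least since X < N; R is not least since L < R; Q is not least since X < Q.
Only M has nothing below it, so M is the smallest.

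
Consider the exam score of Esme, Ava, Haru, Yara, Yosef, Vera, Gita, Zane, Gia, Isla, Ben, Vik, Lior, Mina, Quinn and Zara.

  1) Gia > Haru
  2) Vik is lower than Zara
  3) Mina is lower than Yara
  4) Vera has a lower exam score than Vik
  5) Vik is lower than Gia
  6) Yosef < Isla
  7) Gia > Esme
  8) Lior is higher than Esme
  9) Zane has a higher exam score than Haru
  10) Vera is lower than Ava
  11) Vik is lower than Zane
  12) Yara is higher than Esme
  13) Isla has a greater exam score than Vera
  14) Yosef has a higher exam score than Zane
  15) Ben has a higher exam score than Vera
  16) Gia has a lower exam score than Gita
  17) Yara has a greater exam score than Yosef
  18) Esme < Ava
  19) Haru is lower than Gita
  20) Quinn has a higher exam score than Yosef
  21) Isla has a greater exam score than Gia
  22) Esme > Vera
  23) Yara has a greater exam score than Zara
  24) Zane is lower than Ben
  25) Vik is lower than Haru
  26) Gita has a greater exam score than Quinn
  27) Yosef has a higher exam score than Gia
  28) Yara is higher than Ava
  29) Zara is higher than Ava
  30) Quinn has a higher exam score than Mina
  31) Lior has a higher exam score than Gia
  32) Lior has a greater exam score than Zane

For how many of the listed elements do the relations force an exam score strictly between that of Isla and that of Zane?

Chaining upward from Zane reaches: Lior, Yosef, Ben, Quinn, Yara, Gita.
Chaining downward from Isla reaches: Vera, Vik, Esme, Haru, Gia, Yosef.
Strictly between Zane and Isla are those in both lists: Yosef — 1 element.

1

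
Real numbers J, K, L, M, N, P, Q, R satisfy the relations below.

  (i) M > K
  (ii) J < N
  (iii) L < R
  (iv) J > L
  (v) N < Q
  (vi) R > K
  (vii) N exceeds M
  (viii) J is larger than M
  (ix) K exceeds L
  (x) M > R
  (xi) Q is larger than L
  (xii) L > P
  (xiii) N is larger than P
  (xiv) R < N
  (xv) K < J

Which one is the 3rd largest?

The consecutive relations fix a unique order: P < L < K < R < M < J < N < Q.
The 3rd largest is J.

J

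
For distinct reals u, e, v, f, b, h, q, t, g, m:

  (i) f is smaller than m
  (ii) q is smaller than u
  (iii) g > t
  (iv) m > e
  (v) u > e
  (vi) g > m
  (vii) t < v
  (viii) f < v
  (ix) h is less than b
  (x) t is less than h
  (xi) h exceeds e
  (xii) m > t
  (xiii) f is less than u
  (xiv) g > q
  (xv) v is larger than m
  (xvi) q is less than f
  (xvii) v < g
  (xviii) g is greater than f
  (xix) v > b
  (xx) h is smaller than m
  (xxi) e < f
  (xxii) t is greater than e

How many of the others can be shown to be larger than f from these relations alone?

4

From f the given relations immediately reach u, m, v, g.
No other element is forced above f by the given relations, so the count is 4.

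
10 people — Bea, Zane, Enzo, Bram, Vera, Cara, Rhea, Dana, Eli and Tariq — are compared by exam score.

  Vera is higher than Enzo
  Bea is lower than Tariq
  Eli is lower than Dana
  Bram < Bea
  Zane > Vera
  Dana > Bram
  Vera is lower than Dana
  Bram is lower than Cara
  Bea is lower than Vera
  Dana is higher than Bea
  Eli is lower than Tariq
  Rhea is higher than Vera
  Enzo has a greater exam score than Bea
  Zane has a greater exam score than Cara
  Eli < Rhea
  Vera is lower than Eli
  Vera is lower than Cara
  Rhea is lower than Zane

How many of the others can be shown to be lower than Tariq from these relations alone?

From Tariq the given relations immediately reach Bea, Eli.
From those, Bram, Vera — 4 in total.
From those, Enzo — 5 in total.
No other element is forced below Tariq by the given relations, so the count is 5.

5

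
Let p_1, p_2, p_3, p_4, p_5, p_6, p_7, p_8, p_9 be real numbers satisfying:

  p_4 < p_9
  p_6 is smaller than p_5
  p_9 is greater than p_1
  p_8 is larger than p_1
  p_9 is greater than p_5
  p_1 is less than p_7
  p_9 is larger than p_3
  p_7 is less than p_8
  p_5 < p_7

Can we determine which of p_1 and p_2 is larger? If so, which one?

Following every chain through p_1: above p_1 we get p_7, p_8, p_9.
p_2 is not reached, and no chain runs the other way from p_2 to p_1.
So the given relations leave the order of p_1 and p_2 undetermined.

undetermined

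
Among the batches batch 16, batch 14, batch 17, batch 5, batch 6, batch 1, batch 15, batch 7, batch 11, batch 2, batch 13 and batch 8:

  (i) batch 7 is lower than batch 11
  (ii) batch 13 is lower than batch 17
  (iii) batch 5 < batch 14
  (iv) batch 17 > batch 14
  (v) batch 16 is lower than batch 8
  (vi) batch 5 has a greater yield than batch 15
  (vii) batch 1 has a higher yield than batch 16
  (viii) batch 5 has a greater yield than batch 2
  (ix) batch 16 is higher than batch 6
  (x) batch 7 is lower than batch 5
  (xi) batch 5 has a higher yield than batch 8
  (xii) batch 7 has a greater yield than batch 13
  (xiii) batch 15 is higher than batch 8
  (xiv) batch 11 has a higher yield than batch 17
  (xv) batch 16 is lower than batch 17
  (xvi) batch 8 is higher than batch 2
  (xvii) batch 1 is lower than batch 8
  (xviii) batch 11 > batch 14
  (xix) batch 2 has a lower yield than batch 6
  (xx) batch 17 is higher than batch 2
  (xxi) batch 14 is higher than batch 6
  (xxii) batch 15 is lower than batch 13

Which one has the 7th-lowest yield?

Chaining the given pairs: batch 2 < batch 6 < batch 16 < batch 1 < batch 8 < batch 15 < batch 13 < batch 7 < batch 5 < batch 14 < batch 17 < batch 11.
The 7th smallest is batch 13.

batch 13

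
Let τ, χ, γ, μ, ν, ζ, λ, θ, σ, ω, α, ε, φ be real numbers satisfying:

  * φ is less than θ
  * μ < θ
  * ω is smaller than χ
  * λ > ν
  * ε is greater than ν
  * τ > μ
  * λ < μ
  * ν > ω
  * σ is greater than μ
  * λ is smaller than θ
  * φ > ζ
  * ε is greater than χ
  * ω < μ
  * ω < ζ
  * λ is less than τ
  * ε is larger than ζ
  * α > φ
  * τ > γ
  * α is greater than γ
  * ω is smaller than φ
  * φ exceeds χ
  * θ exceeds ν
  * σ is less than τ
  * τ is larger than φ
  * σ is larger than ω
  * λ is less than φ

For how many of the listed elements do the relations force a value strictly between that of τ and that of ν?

Chaining upward from ν reaches: λ, μ, σ, ε, φ, α, θ.
Chaining downward from τ reaches: ω, λ, μ, ζ, σ, γ, χ, φ.
Strictly between ν and τ are those in both lists: λ, μ, σ, φ — 4 elements.

4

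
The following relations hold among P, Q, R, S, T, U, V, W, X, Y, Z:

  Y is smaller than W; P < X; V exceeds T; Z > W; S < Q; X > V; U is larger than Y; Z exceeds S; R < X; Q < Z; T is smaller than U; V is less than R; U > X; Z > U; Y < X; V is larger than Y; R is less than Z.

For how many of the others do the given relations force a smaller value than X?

Directly below X: Y, V, P, R.
One step further: T (5 so far).
No other element is forced below X by the given relations, so the count is 5.

5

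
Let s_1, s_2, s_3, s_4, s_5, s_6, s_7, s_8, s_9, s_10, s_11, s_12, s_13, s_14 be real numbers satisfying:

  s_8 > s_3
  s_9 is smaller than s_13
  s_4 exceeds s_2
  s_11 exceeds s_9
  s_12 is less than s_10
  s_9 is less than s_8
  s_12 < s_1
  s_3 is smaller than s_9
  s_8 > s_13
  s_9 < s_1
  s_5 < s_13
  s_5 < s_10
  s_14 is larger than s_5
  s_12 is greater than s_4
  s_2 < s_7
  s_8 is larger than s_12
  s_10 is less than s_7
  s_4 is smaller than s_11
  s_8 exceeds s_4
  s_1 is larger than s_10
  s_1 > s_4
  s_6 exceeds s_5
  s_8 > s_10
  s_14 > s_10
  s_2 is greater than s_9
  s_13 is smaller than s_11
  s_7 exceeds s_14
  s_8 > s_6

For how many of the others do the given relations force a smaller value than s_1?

From s_1 the given relations immediately reach s_9, s_4, s_12, s_10.
From those, s_3, s_5, s_2 — 7 in total.
Nothing else is reachable below s_1; 7 in all.

7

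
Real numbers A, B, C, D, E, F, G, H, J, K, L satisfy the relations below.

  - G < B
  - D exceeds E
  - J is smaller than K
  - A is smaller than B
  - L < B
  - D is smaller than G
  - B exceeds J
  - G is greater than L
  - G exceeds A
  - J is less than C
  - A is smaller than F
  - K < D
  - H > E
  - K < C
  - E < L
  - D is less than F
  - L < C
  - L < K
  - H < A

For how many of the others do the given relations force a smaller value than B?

8

Directly below B: A, L, J, G.
One step further: E, H, D (7 so far).
One step further: K (8 so far).
No other element is forced below B by the given relations, so the count is 8.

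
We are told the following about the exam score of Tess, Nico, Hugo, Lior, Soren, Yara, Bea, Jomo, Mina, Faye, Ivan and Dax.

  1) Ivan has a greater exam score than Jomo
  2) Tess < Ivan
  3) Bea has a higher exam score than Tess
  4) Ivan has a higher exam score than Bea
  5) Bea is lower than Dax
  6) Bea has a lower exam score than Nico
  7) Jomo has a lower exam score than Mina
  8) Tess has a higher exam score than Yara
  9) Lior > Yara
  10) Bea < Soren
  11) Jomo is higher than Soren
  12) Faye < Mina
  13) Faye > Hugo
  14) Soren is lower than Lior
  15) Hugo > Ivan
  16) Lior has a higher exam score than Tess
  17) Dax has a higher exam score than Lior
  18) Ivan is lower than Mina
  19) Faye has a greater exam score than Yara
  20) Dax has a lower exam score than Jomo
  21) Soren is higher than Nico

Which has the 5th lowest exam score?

The consecutive relations fix a unique order: Yara < Tess < Bea < Nico < Soren < Lior < Dax < Jomo < Ivan < Hugo < Faye < Mina.
The 5th smallest is Soren.

Soren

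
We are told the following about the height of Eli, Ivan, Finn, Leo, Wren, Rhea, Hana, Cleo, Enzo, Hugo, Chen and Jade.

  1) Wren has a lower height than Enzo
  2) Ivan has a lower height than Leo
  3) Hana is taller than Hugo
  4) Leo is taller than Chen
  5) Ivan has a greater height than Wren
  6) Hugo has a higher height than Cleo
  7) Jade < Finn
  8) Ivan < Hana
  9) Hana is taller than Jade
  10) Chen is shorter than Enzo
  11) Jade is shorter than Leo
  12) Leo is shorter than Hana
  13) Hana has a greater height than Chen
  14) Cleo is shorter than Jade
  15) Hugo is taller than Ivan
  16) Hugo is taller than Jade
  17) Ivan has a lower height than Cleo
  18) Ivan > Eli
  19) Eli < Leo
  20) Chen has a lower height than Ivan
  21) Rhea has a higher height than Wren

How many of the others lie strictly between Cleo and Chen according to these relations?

Chaining upward from Chen reaches: Ivan, Enzo, Jade, Leo, Hugo, Finn, Hana.
Chaining downward from Cleo reaches: Wren, Eli, Ivan.
Strictly between Chen and Cleo are those in both lists: Ivan — 1 element.

1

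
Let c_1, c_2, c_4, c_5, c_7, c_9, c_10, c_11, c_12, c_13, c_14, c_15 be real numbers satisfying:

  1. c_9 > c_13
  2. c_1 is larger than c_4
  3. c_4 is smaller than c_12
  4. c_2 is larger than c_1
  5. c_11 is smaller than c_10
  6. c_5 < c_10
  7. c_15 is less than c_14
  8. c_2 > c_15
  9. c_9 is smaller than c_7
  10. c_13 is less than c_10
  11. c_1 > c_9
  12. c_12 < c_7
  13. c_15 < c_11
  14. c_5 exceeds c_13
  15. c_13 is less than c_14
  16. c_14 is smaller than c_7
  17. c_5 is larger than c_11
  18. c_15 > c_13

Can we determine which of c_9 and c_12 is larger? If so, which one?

Following every chain through c_9: above c_9 we get c_1, c_2, c_7; below c_9 we get c_13.
c_12 is not reached, and no chain runs the other way from c_12 to c_9.
So the given relations leave the order of c_9 and c_12 undetermined.

undetermined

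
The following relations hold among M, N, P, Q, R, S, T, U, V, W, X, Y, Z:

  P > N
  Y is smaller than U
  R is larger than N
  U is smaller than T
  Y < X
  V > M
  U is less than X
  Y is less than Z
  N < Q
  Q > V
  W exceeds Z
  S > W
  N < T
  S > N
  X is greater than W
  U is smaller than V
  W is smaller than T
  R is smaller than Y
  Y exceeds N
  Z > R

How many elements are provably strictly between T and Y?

The relations place Y below T. An element lies strictly between them when it is forced above Y and also forced below T.
Above Y: {U, Z, W, X, V, S, Q}. Below T: {N, R, U, Z, W}.
Intersection: {U, Z, W} — 3.

3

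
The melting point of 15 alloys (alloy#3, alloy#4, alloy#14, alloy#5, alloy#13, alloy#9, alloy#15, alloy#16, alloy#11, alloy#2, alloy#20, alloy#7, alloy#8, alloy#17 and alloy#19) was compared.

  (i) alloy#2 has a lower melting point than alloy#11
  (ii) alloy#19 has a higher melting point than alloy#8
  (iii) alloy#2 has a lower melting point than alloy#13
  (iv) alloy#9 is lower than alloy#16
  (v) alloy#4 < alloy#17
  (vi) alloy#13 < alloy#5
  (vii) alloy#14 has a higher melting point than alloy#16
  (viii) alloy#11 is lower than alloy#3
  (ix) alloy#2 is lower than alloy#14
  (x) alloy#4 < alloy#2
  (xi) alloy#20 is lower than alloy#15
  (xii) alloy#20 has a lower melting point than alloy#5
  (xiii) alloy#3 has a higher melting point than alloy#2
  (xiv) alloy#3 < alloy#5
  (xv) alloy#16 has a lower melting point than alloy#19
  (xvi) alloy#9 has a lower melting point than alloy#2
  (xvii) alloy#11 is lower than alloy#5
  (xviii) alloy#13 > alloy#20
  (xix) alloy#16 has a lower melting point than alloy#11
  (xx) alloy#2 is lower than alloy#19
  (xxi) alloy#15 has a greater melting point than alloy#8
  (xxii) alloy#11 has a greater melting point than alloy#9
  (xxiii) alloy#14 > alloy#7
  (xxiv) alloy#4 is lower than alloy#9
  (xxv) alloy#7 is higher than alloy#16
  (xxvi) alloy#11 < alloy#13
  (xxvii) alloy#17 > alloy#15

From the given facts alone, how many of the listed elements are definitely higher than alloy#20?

Directly above alloy#20: alloy#15, alloy#13, alloy#5.
One step further: alloy#17 (4 so far).
Nothing else is reachable above alloy#20; 4 in all.

4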